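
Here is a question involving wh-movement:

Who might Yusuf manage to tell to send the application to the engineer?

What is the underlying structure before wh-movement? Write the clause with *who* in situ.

The filler 'who' is interpreted as the direct object of 'tell'. It moves to the left edge, and the trace sits right after 'tell':
Who might Yusuf manage to tell ___ to send the application to the engineer?

Yusuf might manage to tell who to send the application to the engineer.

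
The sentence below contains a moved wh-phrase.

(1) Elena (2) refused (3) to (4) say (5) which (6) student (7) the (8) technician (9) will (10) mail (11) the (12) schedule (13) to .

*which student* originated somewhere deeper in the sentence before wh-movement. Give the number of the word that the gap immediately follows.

In situ: The technician will mail the schedule to which student.
'which student' functions as the object of the preposition 'to' (recipient of 'mail'). Wh-movement fronts it, leaving a gap right after 'to':
Elena refused to say which student the technician will mail the schedule to ___.
'to' is word 13.

13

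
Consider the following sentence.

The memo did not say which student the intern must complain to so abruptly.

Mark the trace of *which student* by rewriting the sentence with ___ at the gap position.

In situ: The intern must complain to which student so abruptly.
The filler 'which student' is interpreted as the object of the preposition 'to'. The gap is right after 'to'.

The memo did not say which student the intern must complain to ___ so abruptly.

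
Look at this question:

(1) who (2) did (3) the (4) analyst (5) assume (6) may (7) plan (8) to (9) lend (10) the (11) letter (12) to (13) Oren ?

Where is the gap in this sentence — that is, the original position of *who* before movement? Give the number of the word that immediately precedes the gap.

5

Before movement: The analyst did assume who may plan to lend the letter to Oren.
'who' functions as the subject of the clause embedded under 'assume'. It moves to the left edge, and the trace sits right after 'assume':
Who did the analyst assume ___ may plan to lend the letter to Oren?
'assume' is word 5.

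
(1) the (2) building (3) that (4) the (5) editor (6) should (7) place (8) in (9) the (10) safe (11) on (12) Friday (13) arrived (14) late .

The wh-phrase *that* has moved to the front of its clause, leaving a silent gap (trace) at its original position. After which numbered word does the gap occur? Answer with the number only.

7

The filler 'that' is interpreted as the direct object of 'place'. Wh-movement fronts it, leaving a gap right after 'place':
The building that the editor should place ___ in the safe on Friday arrived late.
'place' is word 7.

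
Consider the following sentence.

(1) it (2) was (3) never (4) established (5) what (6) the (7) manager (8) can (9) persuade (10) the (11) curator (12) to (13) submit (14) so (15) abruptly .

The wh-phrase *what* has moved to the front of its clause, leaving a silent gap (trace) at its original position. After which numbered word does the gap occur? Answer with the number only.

Before movement: The manager can persuade the curator to submit what so abruptly.
The filler 'what' is interpreted as the direct object of 'submit'. Wh-movement fronts it, leaving a gap right after 'submit':
It was never established what the manager can persuade the curator to submit ___ so abruptly.
'submit' is word 13.

13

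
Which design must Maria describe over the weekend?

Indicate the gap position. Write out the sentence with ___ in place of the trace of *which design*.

Pre-movement form: Maria must describe which design over the weekend.
'which design' is the direct object of 'describe'. The gap is right after 'describe'.

Which design must Maria describe ___ over the weekend?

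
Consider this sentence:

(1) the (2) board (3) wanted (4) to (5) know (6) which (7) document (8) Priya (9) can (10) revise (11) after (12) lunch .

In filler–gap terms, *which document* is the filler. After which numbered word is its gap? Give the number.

Underlying clause: Priya can revise which document after lunch.
'which document' is the direct object of 'revise'. Wh-movement fronts it, leaving a gap right after 'revise':
The board wanted to know which document Priya can revise ___ after lunch.
'revise' is word 10.

10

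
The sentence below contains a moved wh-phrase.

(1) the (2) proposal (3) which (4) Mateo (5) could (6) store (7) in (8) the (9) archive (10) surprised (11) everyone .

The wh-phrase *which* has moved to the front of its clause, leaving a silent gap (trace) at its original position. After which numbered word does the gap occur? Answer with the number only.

6

'which' is the direct object of 'store'. It moves to the left edge, and the trace sits right after 'store':
The proposal which Mateo could store ___ in the archive surprised everyone.
'store' is word 6.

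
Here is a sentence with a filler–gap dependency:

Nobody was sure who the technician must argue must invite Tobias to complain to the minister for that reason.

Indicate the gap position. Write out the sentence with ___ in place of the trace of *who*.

Nobody was sure who the technician must argue ___ must invite Tobias to complain to the minister for that reason.

Before movement: The technician must argue who must invite Tobias to complain to the minister for that reason.
The filler 'who' is interpreted as the subject of the clause embedded under 'argue'. The gap is right after 'argue'.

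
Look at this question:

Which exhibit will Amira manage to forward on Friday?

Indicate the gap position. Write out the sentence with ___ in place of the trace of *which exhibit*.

Pre-movement form: Amira will manage to forward which exhibit on Friday.
'which exhibit' functions as the direct object of 'forward'. The gap is right after 'forward'.

Which exhibit will Amira manage to forward ___ on Friday?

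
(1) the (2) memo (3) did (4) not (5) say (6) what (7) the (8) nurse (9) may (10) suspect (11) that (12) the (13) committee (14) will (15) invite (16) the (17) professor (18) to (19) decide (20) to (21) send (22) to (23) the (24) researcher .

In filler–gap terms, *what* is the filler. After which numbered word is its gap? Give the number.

21

Before movement: The nurse may suspect that the committee will invite the professor to decide to send what to the researcher.
'what' functions as the direct object of 'send'. Wh-movement fronts it, leaving a gap right after 'send':
The memo did not say what the nurse may suspect that the committee will invite the professor to decide to send ___ to the researcher.
'send' is word 21.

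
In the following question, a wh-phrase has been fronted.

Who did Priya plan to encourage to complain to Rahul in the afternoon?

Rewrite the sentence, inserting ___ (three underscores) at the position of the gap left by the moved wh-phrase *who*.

Who did Priya plan to encourage ___ to complain to Rahul in the afternoon?

Pre-movement form: Priya did plan to encourage who to complain to Rahul in the afternoon.
'who' is the direct object of 'encourage'. The gap is right after 'encourage'.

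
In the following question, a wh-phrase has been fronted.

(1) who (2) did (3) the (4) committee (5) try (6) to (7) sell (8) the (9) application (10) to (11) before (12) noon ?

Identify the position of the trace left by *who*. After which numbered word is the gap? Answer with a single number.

10

In situ: The committee did try to sell the application to who before noon.
'who' is the object of the preposition 'to' (recipient of 'sell'). Wh-movement fronts it, leaving a gap right after 'to':
Who did the committee try to sell the application to ___ before noon?
'to' is word 10.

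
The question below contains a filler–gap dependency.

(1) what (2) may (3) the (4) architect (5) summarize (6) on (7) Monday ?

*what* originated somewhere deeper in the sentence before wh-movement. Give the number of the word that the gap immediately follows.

5

Before movement: The architect may summarize what on Monday.
'what' is the direct object of 'summarize'. Wh-movement fronts it, leaving a gap right after 'summarize':
What may the architect summarize ___ on Monday?
'summarize' is word 5.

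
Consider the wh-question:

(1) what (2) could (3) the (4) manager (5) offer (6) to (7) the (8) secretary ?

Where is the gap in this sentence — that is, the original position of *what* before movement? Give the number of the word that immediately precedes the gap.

Underlying clause: The manager could offer what to the secretary.
The filler 'what' is interpreted as the direct object of 'offer'. Wh-movement fronts it, leaving a gap right after 'offer':
What could the manager offer ___ to the secretary?
'offer' is word 5.

5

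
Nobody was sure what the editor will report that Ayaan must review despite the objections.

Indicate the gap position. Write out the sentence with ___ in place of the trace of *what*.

In situ: The editor will report that Ayaan must review what despite the objections.
'what' functions as the direct object of 'review'. The gap is right after 'review'.

Nobody was sure what the editor will report that Ayaan must review ___ despite the objections.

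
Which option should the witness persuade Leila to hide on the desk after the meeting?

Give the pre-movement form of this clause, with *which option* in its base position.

'which option' is the direct object of 'hide'. Fronting leaves a gap immediately after 'hide':
Which option should the witness persuade Leila to hide ___ on the desk after the meeting?

The witness should persuade Leila to hide which option on the desk after the meeting.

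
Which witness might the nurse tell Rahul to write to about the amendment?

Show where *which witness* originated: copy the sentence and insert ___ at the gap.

Underlying clause: The nurse might tell Rahul to write to which witness about the amendment.
'which witness' functions as the object of the preposition 'to'. The gap is right after 'to'.

Which witness might the nurse tell Rahul to write to ___ about the amendment?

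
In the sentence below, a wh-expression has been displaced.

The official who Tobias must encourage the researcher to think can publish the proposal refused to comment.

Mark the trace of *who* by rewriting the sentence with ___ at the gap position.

The official who Tobias must encourage the researcher to think ___ can publish the proposal refused to comment.

'who' functions as the subject of the clause embedded under 'think'. The gap is right after 'think'.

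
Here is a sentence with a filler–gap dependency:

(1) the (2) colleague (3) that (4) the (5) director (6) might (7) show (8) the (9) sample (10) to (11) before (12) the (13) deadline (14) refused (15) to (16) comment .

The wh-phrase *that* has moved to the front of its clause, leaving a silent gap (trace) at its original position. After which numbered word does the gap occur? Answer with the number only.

'that' functions as the object of the preposition 'to' (recipient of 'show'). Wh-movement fronts it, leaving a gap right after 'to':
The colleague that the director might show the sample to ___ before the deadline refused to comment.
'to' is word 10.

10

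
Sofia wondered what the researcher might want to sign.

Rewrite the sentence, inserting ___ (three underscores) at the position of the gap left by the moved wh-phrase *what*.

Sofia wondered what the researcher might want to sign ___.

Pre-movement form: The researcher might want to sign what.
The filler 'what' is interpreted as the direct object of 'sign'. The gap is right after 'sign'.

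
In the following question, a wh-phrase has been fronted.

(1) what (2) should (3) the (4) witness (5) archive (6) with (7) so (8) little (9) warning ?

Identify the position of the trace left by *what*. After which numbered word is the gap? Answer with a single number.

Pre-movement form: The witness should archive what with so little warning.
'what' functions as the direct object of 'archive'. It moves to the left edge, and the trace sits right after 'archive':
What should the witness archive ___ with so little warning?
'archive' is word 5.

5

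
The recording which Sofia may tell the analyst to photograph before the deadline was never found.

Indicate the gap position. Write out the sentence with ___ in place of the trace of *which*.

The recording which Sofia may tell the analyst to photograph ___ before the deadline was never found.

The filler 'which' is interpreted as the direct object of 'photograph'. The gap is right after 'photograph'.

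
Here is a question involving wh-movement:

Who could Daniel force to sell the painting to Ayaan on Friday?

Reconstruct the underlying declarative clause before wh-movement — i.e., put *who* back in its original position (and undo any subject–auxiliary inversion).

Daniel could force who to sell the painting to Ayaan on Friday.

'who' functions as the direct object of 'force'. It moves to the left edge, and the trace sits right after 'force':
Who could Daniel force ___ to sell the painting to Ayaan on Friday?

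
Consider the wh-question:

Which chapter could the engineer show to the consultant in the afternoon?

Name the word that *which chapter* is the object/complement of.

show

Underlying clause: The engineer could show which chapter to the consultant in the afternoon.
The filler 'which chapter' is interpreted as the direct object of 'show'. Wh-movement fronts it, leaving a gap right after 'show':
Which chapter could the engineer show ___ to the consultant in the afternoon?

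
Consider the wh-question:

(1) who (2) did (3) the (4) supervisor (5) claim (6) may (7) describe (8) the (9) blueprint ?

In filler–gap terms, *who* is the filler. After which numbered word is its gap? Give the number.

5

Pre-movement form: The supervisor did claim who may describe the blueprint.
The filler 'who' is interpreted as the subject of the clause embedded under 'claim'. Wh-movement fronts it, leaving a gap right after 'claim':
Who did the supervisor claim ___ may describe the blueprint?
'claim' is word 5.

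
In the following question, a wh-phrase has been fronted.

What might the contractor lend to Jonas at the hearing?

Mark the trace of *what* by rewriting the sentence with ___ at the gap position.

Pre-movement form: The contractor might lend what to Jonas at the hearing.
'what' is the direct object of 'lend'. The gap is right after 'lend'.

What might the contractor lend ___ to Jonas at the hearing?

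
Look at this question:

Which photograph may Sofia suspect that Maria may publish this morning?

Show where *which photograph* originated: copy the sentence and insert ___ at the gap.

Pre-movement form: Sofia may suspect that Maria may publish which photograph this morning.
'which photograph' functions as the direct object of 'publish'. The gap is right after 'publish'.

Which photograph may Sofia suspect that Maria may publish ___ this morning?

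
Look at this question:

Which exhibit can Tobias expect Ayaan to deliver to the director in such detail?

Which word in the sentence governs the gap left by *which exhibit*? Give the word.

deliver

Before movement: Tobias can expect Ayaan to deliver which exhibit to the director in such detail.
The filler 'which exhibit' is interpreted as the direct object of 'deliver'. Wh-movement fronts it, leaving a gap right after 'deliver':
Which exhibit can Tobias expect Ayaan to deliver ___ to the director in such detail?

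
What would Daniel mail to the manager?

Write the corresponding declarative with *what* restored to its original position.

Daniel would mail what to the manager.

'what' functions as the direct object of 'mail'. Wh-movement fronts it, leaving a gap right after 'mail':
What would Daniel mail ___ to the manager?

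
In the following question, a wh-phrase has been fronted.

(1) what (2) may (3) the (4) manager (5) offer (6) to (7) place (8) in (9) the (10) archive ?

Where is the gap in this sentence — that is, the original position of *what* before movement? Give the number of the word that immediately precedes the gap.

7

Underlying clause: The manager may offer to place what in the archive.
'what' is the direct object of 'place'. Fronting leaves a gap immediately after 'place':
What may the manager offer to place ___ in the archive?
'place' is word 7.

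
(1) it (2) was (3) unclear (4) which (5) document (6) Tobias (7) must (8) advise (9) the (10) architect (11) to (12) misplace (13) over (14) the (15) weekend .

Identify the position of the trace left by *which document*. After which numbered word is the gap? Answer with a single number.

12

Pre-movement form: Tobias must advise the architect to misplace which document over the weekend.
The filler 'which document' is interpreted as the direct object of 'misplace'. It moves to the left edge, and the trace sits right after 'misplace':
It was unclear which document Tobias must advise the architect to misplace ___ over the weekend.
'misplace' is word 12.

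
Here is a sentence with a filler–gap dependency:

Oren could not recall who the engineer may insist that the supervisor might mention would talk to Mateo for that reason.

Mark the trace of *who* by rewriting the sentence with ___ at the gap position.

Pre-movement form: The engineer may insist that the supervisor might mention who would talk to Mateo for that reason.
The filler 'who' is interpreted as the subject of the clause embedded under 'mention'. The gap is right after 'mention'.

Oren could not recall who the engineer may insist that the supervisor might mention ___ would talk to Mateo for that reason.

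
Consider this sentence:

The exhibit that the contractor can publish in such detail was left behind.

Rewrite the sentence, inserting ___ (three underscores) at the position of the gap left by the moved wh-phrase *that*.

The exhibit that the contractor can publish ___ in such detail was left behind.

'that' is the direct object of 'publish'. The gap is right after 'publish'.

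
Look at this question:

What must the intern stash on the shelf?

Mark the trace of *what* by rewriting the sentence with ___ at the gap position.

What must the intern stash ___ on the shelf?

Underlying clause: The intern must stash what on the shelf.
'what' is the direct object of 'stash'. The gap is right after 'stash'.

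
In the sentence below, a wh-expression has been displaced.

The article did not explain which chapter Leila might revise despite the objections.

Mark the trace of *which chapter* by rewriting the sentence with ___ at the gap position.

The article did not explain which chapter Leila might revise ___ despite the objections.

In situ: Leila might revise which chapter despite the objections.
The filler 'which chapter' is interpreted as the direct object of 'revise'. The gap is right after 'revise'.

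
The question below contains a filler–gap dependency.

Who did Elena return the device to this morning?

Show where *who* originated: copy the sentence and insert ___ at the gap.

In situ: Elena did return the device to who this morning.
'who' functions as the object of the preposition 'to' (recipient of 'return'). The gap is right after 'to'.

Who did Elena return the device to ___ this morning?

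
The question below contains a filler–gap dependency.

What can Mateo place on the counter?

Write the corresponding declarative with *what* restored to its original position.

'what' functions as the direct object of 'place'. Wh-movement fronts it, leaving a gap right after 'place':
What can Mateo place ___ on the counter?

Mateo can place what on the counter.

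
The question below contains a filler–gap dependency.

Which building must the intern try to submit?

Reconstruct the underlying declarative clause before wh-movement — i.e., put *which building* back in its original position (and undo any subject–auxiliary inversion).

'which building' functions as the direct object of 'submit'. It moves to the left edge, and the trace sits right after 'submit':
Which building must the intern try to submit ___?

The intern must try to submit which building.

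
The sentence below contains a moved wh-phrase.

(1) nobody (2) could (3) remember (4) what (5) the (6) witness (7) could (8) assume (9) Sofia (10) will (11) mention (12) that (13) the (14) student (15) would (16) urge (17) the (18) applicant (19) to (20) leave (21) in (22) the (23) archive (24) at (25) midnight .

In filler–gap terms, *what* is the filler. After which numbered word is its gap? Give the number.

In situ: The witness could assume Sofia will mention that the student would urge the applicant to leave what in the archive at midnight.
'what' is the direct object of 'leave'. Fronting leaves a gap immediately after 'leave':
Nobody could remember what the witness could assume Sofia will mention that the student would urge the applicant to leave ___ in the archive at midnight.
'leave' is word 20.

20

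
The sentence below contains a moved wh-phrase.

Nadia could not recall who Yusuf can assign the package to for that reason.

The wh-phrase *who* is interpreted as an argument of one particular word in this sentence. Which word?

Pre-movement form: Yusuf can assign the package to who for that reason.
The filler 'who' is interpreted as the object of the preposition 'to' (recipient of 'assign'). It moves to the left edge, and the trace sits right after 'to':
Nadia could not recall who Yusuf can assign the package to ___ for that reason.

to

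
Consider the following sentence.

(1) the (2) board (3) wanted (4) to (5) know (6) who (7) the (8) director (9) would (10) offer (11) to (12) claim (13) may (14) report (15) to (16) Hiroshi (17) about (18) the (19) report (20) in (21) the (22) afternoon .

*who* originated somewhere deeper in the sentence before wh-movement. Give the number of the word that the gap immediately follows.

12

Before movement: The director would offer to claim who may report to Hiroshi about the report in the afternoon.
'who' is the subject of the clause embedded under 'claim'. Wh-movement fronts it, leaving a gap right after 'claim':
The board wanted to know who the director would offer to claim ___ may report to Hiroshi about the report in the afternoon.
'claim' is word 12.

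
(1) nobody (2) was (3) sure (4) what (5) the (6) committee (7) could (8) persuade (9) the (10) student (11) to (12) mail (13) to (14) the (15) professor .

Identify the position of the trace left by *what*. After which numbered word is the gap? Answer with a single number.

12

Before movement: The committee could persuade the student to mail what to the professor.
'what' functions as the direct object of 'mail'. Wh-movement fronts it, leaving a gap right after 'mail':
Nobody was sure what the committee could persuade the student to mail ___ to the professor.
'mail' is word 12.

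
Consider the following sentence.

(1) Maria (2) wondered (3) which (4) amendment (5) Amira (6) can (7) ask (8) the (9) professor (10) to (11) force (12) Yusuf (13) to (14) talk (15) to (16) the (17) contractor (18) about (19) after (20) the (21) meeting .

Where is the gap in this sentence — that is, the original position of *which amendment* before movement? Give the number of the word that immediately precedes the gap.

Pre-movement form: Amira can ask the professor to force Yusuf to talk to the contractor about which amendment after the meeting.
'which amendment' is the object of the preposition 'about'. Fronting leaves a gap immediately after 'about':
Maria wondered which amendment Amira can ask the professor to force Yusuf to talk to the contractor about ___ after the meeting.
'about' is word 18.

18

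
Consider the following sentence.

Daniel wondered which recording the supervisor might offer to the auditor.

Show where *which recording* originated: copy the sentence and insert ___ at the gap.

Daniel wondered which recording the supervisor might offer ___ to the auditor.

Pre-movement form: The supervisor might offer which recording to the auditor.
The filler 'which recording' is interpreted as the direct object of 'offer'. The gap is right after 'offer'.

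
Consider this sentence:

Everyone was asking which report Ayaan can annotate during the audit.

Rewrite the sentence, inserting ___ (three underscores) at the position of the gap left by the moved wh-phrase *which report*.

Before movement: Ayaan can annotate which report during the audit.
'which report' functions as the direct object of 'annotate'. The gap is right after 'annotate'.

Everyone was asking which report Ayaan can annotate ___ during the audit.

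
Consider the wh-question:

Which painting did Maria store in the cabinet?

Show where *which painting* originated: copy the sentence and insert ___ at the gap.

Which painting did Maria store ___ in the cabinet?

In situ: Maria did store which painting in the cabinet.
'which painting' is the direct object of 'store'. The gap is right after 'store'.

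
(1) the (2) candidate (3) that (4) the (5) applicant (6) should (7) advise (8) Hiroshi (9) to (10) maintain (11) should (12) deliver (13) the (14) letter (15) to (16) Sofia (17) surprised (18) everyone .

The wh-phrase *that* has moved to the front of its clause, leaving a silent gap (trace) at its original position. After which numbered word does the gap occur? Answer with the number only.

'that' is the subject of the clause embedded under 'maintain'. Fronting leaves a gap immediately after 'maintain':
The candidate that the applicant should advise Hiroshi to maintain ___ should deliver the letter to Sofia surprised everyone.
'maintain' is word 10.

10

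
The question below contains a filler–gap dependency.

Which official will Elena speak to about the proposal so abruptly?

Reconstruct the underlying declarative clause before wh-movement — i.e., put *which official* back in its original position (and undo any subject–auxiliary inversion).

Elena will speak to which official about the proposal so abruptly.

'which official' functions as the object of the preposition 'to'. Wh-movement fronts it, leaving a gap right after 'to':
Which official will Elena speak to ___ about the proposal so abruptly?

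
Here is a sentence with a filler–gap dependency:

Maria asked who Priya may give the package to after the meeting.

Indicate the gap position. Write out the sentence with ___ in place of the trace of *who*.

Maria asked who Priya may give the package to ___ after the meeting.

Pre-movement form: Priya may give the package to who after the meeting.
'who' functions as the object of the preposition 'to' (recipient of 'give'). The gap is right after 'to'.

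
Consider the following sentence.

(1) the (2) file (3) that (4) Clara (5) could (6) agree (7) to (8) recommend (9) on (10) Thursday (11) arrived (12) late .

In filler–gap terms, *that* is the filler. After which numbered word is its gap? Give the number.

8

'that' is the direct object of 'recommend'. Fronting leaves a gap immediately after 'recommend':
The file that Clara could agree to recommend ___ on Thursday arrived late.
'recommend' is word 8.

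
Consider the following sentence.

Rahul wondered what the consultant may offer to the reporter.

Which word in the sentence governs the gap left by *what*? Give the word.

Pre-movement form: The consultant may offer what to the reporter.
The filler 'what' is interpreted as the direct object of 'offer'. It moves to the left edge, and the trace sits right after 'offer':
Rahul wondered what the consultant may offer ___ to the reporter.

offer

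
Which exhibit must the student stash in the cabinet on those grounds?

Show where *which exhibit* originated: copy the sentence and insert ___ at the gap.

Which exhibit must the student stash ___ in the cabinet on those grounds?

Pre-movement form: The student must stash which exhibit in the cabinet on those grounds.
The filler 'which exhibit' is interpreted as the direct object of 'stash'. The gap is right after 'stash'.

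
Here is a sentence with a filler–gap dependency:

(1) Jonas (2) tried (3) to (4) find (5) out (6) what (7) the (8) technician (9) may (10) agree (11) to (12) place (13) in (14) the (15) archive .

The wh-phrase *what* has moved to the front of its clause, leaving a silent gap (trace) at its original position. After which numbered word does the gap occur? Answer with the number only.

12

Pre-movement form: The technician may agree to place what in the archive.
'what' functions as the direct object of 'place'. It moves to the left edge, and the trace sits right after 'place':
Jonas tried to find out what the technician may agree to place ___ in the archive.
'place' is word 12.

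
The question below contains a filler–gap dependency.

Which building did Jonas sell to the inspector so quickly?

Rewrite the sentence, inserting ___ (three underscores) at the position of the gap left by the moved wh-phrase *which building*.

Which building did Jonas sell ___ to the inspector so quickly?

In situ: Jonas did sell which building to the inspector so quickly.
'which building' is the direct object of 'sell'. The gap is right after 'sell'.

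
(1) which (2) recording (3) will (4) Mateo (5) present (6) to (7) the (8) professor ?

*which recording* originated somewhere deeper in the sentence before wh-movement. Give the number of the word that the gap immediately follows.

Pre-movement form: Mateo will present which recording to the professor.
'which recording' is the direct object of 'present'. Fronting leaves a gap immediately after 'present':
Which recording will Mateo present ___ to the professor?
'present' is word 5.

5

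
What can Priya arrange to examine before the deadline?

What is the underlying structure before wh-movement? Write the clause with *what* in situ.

'what' functions as the direct object of 'examine'. Wh-movement fronts it, leaving a gap right after 'examine':
What can Priya arrange to examine ___ before the deadline?

Priya can arrange to examine what before the deadline.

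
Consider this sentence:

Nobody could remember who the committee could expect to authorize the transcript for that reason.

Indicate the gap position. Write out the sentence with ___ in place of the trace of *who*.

Nobody could remember who the committee could expect ___ to authorize the transcript for that reason.

Underlying clause: The committee could expect who to authorize the transcript for that reason.
'who' is the direct object of 'expect'. The gap is right after 'expect'.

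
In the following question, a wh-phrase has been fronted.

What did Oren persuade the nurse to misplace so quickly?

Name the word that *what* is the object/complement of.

In situ: Oren did persuade the nurse to misplace what so quickly.
The filler 'what' is interpreted as the direct object of 'misplace'. Wh-movement fronts it, leaving a gap right after 'misplace':
What did Oren persuade the nurse to misplace ___ so quickly?

misplace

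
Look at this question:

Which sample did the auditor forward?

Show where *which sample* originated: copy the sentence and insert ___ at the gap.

Which sample did the auditor forward ___?

In situ: The auditor did forward which sample.
The filler 'which sample' is interpreted as the direct object of 'forward'. The gap is right after 'forward'.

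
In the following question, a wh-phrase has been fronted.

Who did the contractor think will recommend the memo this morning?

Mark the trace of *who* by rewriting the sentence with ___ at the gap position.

In situ: The contractor did think who will recommend the memo this morning.
'who' is the subject of the clause embedded under 'think'. The gap is right after 'think'.

Who did the contractor think ___ will recommend the memo this morning?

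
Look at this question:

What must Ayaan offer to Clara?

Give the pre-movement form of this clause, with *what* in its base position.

Ayaan must offer what to Clara.

The filler 'what' is interpreted as the direct object of 'offer'. Fronting leaves a gap immediately after 'offer':
What must Ayaan offer ___ to Clara?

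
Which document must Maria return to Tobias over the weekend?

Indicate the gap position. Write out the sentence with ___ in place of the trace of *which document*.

Before movement: Maria must return which document to Tobias over the weekend.
'which document' is the direct object of 'return'. The gap is right after 'return'.

Which document must Maria return ___ to Tobias over the weekend?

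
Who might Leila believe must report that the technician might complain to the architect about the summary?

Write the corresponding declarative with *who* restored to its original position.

'who' functions as the subject of the clause embedded under 'believe'. Fronting leaves a gap immediately after 'believe':
Who might Leila believe ___ must report that the technician might complain to the architect about the summary?

Leila might believe who must report that the technician might complain to the architect about the summary.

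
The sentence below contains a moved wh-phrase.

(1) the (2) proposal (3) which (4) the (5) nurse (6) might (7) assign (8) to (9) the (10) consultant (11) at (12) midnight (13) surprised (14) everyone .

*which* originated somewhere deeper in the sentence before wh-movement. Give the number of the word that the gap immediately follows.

The filler 'which' is interpreted as the direct object of 'assign'. Fronting leaves a gap immediately after 'assign':
The proposal which the nurse might assign ___ to the consultant at midnight surprised everyone.
'assign' is word 7.

7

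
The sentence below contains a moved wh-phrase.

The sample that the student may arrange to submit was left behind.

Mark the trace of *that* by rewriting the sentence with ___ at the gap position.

The sample that the student may arrange to submit ___ was left behind.

'that' is the direct object of 'submit'. The gap is right after 'submit'.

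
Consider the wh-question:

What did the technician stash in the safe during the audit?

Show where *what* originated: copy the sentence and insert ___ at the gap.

In situ: The technician did stash what in the safe during the audit.
'what' functions as the direct object of 'stash'. The gap is right after 'stash'.

What did the technician stash ___ in the safe during the audit?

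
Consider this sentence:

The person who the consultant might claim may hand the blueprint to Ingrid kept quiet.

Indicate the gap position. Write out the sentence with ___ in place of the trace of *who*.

'who' is the subject of the clause embedded under 'claim'. The gap is right after 'claim'.

The person who the consultant might claim ___ may hand the blueprint to Ingrid kept quiet.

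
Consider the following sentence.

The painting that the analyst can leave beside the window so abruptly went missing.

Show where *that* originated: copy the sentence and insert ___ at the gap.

'that' functions as the direct object of 'leave'. The gap is right after 'leave'.

The painting that the analyst can leave ___ beside the window so abruptly went missing.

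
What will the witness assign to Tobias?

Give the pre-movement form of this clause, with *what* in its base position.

The witness will assign what to Tobias.

'what' is the direct object of 'assign'. Fronting leaves a gap immediately after 'assign':
What will the witness assign ___ to Tobias?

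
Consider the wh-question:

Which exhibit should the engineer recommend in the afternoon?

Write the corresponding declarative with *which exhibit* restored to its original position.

The filler 'which exhibit' is interpreted as the direct object of 'recommend'. It moves to the left edge, and the trace sits right after 'recommend':
Which exhibit should the engineer recommend ___ in the afternoon?

The engineer should recommend which exhibit in the afternoon.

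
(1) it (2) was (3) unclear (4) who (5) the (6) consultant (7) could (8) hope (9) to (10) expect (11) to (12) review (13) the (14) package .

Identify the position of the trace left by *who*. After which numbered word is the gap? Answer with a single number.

10

In situ: The consultant could hope to expect who to review the package.
'who' is the direct object of 'expect'. Fronting leaves a gap immediately after 'expect':
It was unclear who the consultant could hope to expect ___ to review the package.
'expect' is word 10.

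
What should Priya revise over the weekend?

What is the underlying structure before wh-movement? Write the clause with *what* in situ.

'what' functions as the direct object of 'revise'. Fronting leaves a gap immediately after 'revise':
What should Priya revise ___ over the weekend?

Priya should revise what over the weekend.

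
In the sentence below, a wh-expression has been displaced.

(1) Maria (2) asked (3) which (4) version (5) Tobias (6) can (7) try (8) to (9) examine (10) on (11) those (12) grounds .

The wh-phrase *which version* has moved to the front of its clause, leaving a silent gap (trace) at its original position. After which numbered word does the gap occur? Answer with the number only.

Pre-movement form: Tobias can try to examine which version on those grounds.
'which version' functions as the direct object of 'examine'. Fronting leaves a gap immediately after 'examine':
Maria asked which version Tobias can try to examine ___ on those grounds.
'examine' is word 9.

9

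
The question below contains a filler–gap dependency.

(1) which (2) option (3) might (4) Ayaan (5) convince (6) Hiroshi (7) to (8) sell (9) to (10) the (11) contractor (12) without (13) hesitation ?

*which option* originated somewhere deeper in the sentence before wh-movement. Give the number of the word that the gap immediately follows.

8

Before movement: Ayaan might convince Hiroshi to sell which option to the contractor without hesitation.
'which option' is the direct object of 'sell'. Fronting leaves a gap immediately after 'sell':
Which option might Ayaan convince Hiroshi to sell ___ to the contractor without hesitation?
'sell' is word 8.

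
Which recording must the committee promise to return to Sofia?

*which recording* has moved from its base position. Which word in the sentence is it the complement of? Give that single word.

return

Pre-movement form: The committee must promise to return which recording to Sofia.
'which recording' is the direct object of 'return'. Fronting leaves a gap immediately after 'return':
Which recording must the committee promise to return ___ to Sofia?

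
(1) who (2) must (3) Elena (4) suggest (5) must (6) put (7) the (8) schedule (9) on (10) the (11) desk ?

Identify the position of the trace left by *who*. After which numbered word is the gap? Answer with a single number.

Before movement: Elena must suggest who must put the schedule on the desk.
'who' is the subject of the clause embedded under 'suggest'. Fronting leaves a gap immediately after 'suggest':
Who must Elena suggest ___ must put the schedule on the desk?
'suggest' is word 4.

4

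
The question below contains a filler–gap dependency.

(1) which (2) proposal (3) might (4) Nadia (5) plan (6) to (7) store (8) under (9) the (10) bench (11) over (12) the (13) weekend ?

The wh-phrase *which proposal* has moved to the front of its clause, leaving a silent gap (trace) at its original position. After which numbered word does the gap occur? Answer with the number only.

In situ: Nadia might plan to store which proposal under the bench over the weekend.
'which proposal' functions as the direct object of 'store'. Fronting leaves a gap immediately after 'store':
Which proposal might Nadia plan to store ___ under the bench over the weekend?
'store' is word 7.

7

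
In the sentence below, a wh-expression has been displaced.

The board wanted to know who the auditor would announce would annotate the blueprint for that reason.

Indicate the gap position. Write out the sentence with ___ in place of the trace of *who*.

The board wanted to know who the auditor would announce ___ would annotate the blueprint for that reason.

Before movement: The auditor would announce who would annotate the blueprint for that reason.
'who' is the subject of the clause embedded under 'announce'. The gap is right after 'announce'.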